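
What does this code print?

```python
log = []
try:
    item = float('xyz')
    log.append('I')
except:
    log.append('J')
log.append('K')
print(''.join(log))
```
JK

Exception raised in try, caught by bare except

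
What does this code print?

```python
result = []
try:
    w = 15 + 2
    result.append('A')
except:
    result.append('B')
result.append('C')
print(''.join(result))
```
AC

No exception, try block completes normally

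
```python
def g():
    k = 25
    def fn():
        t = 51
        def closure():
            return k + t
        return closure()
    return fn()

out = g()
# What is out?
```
76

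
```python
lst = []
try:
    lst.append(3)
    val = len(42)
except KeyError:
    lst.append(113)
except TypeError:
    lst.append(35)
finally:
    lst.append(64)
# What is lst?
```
[3, 35, 64]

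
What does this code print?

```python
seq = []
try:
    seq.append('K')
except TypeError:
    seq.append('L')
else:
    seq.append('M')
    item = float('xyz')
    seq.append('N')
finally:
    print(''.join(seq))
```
KM

Try succeeds, else appends 'M', ValueError in else is uncaught, finally prints before exception propagates ('N' never appended)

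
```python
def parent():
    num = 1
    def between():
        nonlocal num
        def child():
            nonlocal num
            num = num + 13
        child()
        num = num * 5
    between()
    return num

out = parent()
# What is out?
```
70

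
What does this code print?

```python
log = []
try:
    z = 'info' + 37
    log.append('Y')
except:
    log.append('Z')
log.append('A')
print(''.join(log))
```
ZA

Exception raised in try, caught by bare except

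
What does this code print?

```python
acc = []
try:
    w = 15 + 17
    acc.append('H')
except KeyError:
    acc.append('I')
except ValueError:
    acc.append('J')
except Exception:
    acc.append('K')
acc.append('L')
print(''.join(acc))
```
HL

No exception, try block completes normally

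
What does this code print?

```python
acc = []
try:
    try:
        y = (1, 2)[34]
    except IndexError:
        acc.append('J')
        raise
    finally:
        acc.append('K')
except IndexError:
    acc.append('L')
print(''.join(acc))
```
JKL

finally runs before re-raised exception propagates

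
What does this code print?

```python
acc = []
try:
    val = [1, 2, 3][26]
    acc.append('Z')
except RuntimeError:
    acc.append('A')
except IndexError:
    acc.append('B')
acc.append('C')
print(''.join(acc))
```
BC

IndexError is caught by its specific handler, not RuntimeError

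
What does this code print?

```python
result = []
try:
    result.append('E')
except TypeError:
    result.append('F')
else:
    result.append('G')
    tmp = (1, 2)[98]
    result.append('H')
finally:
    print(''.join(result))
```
EG

Try succeeds, else appends 'G', IndexError in else is uncaught, finally prints before exception propagates ('H' never appended)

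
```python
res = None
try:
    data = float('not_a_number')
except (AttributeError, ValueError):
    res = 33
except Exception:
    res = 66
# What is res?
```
33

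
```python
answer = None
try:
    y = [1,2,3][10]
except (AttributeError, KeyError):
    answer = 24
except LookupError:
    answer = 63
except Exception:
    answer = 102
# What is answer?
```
63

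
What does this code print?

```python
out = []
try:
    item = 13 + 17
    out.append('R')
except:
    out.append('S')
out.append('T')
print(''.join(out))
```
RT

No exception, try block completes normally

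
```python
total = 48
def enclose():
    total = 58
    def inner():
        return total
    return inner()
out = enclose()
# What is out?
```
58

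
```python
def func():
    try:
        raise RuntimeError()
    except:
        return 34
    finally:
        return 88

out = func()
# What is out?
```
88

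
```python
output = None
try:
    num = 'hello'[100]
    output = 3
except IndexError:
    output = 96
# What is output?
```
96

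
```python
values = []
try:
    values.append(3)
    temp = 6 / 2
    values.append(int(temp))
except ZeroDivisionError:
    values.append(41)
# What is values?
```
[3, 3]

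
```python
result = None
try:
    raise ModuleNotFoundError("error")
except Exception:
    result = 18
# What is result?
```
18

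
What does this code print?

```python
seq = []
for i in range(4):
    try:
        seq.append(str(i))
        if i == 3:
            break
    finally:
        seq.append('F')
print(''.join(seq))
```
0F1F2F3F

finally runs even when breaking out of loop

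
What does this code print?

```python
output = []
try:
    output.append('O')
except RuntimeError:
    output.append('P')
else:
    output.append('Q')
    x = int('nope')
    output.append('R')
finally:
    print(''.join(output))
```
OQ

Try succeeds, else appends 'Q', ValueError in else is uncaught, finally prints before exception propagates ('R' never appended)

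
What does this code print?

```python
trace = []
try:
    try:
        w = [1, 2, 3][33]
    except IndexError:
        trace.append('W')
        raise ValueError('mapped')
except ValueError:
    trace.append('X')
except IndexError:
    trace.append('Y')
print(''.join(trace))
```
WX

New ValueError raised, caught by outer ValueError handler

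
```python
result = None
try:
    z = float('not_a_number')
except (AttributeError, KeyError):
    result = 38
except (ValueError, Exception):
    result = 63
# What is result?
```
63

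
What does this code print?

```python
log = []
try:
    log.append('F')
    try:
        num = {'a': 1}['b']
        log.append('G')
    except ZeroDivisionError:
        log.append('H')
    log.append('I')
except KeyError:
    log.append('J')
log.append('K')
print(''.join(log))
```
FJK

Inner handler doesn't match, propagates to outer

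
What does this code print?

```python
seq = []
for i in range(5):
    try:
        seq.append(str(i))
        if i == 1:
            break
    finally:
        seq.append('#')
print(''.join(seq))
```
0#1#

finally runs even when breaking out of loop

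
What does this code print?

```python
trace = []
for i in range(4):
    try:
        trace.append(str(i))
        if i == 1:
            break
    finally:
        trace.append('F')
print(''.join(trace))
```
0F1F

finally runs even when breaking out of loop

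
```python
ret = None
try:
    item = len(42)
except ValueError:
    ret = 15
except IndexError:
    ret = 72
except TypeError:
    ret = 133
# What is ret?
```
133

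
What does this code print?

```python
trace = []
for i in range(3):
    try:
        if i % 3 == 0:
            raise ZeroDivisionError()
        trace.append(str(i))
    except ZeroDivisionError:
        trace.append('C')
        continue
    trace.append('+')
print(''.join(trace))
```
C1+2+

continue in except skips rest of loop body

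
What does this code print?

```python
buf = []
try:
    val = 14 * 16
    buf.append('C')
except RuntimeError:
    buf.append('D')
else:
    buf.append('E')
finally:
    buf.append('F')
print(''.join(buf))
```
CEF

else runs before finally when no exception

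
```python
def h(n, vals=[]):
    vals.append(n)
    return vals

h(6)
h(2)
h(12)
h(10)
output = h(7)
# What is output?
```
[6, 2, 12, 10, 7]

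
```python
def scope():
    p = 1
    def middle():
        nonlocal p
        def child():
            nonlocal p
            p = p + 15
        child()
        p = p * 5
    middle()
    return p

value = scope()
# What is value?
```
80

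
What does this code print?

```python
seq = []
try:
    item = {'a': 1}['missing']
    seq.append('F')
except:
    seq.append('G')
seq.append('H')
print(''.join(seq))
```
GH

Exception raised in try, caught by bare except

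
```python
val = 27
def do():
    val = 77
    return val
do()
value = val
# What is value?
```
27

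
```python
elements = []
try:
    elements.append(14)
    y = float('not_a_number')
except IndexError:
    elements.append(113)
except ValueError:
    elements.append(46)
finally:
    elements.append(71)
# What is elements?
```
[14, 46, 71]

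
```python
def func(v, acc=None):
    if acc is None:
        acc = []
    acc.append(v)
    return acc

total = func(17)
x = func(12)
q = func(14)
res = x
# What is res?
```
[12]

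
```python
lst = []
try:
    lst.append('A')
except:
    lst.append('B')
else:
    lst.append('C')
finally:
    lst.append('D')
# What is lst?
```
['A', 'C', 'D']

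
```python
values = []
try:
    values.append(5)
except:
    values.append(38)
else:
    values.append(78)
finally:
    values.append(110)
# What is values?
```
[5, 78, 110]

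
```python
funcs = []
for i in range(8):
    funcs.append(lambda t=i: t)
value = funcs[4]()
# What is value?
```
4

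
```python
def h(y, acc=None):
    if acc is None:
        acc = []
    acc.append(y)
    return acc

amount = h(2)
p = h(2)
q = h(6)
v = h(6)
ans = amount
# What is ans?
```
[2]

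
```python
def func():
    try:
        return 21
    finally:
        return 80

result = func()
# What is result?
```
80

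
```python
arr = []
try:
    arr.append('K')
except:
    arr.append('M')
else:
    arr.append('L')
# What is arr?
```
['K', 'L']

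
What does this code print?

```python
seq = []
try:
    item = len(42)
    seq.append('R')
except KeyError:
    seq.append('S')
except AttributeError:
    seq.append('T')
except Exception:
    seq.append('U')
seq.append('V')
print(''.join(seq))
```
UV

TypeError not specifically caught, falls to Exception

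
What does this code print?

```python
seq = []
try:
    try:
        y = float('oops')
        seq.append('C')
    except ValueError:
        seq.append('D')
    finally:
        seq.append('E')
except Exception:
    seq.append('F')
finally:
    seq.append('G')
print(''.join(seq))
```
DEG

Both finally blocks run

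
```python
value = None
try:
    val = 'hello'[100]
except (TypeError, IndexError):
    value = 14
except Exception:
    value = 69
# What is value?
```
14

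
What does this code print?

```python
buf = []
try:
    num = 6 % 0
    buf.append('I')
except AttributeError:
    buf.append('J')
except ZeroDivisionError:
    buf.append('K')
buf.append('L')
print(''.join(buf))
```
KL

ZeroDivisionError is caught by its specific handler, not AttributeError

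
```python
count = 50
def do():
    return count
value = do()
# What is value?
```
50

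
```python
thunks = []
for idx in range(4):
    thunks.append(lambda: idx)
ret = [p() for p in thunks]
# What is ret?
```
[3, 3, 3, 3]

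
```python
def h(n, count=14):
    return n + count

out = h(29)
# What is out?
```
43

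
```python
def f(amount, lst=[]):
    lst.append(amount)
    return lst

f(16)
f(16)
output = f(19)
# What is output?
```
[16, 16, 19]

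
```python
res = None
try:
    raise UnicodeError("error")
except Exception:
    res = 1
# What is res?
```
1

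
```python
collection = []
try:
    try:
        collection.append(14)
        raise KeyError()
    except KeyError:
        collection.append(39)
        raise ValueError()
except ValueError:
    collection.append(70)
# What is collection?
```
[14, 39, 70]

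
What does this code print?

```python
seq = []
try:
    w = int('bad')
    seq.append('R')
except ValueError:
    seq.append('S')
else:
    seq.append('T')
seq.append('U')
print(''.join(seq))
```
SU

else block skipped when exception is caught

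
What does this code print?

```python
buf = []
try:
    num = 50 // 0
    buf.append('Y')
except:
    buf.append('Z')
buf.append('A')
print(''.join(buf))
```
ZA

Exception raised in try, caught by bare except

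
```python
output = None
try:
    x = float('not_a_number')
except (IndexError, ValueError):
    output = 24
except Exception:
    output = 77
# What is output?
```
24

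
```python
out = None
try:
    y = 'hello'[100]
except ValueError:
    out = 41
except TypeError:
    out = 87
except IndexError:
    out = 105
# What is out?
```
105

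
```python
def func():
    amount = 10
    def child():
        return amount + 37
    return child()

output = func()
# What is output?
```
47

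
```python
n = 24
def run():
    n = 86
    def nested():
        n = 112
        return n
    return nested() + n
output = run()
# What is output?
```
198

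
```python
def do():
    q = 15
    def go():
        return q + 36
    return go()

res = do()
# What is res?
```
51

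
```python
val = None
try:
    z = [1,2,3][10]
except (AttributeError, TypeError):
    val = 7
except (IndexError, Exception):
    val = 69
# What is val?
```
69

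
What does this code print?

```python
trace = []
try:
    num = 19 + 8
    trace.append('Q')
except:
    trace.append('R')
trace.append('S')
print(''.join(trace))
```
QS

No exception, try block completes normally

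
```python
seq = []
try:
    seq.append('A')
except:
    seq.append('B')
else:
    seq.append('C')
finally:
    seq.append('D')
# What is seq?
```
['A', 'C', 'D']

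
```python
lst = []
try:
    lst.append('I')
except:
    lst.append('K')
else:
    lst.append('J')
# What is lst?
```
['I', 'J']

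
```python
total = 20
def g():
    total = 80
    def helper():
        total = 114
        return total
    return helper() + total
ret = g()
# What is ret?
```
194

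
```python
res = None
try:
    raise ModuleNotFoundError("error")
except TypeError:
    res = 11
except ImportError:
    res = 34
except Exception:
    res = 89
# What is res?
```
34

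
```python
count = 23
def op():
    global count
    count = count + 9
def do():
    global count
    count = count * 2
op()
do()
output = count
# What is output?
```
64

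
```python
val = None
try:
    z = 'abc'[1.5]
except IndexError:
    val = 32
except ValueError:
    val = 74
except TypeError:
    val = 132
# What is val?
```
132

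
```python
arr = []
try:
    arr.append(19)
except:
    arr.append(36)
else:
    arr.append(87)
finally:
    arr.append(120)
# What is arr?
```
[19, 87, 120]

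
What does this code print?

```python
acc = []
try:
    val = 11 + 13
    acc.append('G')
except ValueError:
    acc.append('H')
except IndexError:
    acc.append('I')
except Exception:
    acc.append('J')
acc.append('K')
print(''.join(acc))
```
GK

No exception, try block completes normally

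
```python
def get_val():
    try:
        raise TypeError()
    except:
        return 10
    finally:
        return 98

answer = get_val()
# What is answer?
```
98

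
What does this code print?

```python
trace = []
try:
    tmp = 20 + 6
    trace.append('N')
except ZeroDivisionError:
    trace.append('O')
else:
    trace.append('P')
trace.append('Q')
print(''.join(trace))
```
NPQ

else block runs when no exception occurs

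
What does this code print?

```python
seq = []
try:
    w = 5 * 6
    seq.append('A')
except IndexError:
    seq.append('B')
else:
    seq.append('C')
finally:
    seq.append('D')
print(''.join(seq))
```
ACD

else runs before finally when no exception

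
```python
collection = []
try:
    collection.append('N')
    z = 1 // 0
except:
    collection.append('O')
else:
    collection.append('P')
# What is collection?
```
['N', 'O']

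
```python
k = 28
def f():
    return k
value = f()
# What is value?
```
28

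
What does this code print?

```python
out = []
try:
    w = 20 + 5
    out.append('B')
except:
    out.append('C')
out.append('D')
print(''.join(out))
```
BD

No exception, try block completes normally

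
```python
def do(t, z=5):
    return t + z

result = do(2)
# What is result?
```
7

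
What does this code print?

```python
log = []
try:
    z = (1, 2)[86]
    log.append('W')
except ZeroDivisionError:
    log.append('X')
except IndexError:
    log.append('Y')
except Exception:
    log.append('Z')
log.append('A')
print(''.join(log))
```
YA

IndexError matches before generic Exception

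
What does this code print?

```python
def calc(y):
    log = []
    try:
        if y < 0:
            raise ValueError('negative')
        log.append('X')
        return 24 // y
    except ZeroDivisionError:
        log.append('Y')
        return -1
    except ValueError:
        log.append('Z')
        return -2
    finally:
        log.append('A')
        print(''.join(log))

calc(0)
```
XYA

y=0 causes ZeroDivisionError, caught, finally prints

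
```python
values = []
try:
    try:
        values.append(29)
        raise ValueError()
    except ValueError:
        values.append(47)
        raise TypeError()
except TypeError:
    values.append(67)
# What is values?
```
[29, 47, 67]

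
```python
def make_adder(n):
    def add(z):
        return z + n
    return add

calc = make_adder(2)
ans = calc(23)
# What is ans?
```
25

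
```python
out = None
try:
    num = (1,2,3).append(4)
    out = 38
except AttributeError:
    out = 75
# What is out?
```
75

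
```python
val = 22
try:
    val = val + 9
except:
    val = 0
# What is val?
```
31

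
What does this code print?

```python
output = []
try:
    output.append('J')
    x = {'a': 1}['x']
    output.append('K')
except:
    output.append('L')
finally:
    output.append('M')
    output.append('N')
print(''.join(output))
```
JLMN

Code before exception runs, then except, then all of finally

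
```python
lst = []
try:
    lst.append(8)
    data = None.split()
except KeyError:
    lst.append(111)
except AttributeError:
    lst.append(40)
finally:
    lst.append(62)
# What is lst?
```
[8, 40, 62]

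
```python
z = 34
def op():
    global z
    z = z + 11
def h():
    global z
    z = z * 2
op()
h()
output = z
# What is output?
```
90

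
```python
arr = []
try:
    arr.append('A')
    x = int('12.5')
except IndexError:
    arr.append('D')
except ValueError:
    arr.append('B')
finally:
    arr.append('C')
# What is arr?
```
['A', 'B', 'C']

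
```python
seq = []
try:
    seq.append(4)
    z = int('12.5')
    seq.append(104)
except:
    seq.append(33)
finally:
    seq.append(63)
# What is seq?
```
[4, 33, 63]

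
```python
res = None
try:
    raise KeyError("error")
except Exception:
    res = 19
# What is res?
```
19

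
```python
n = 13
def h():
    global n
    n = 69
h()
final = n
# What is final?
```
69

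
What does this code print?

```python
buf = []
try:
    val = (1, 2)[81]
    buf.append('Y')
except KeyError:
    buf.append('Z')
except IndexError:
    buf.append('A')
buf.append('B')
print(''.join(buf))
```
AB

IndexError is caught by its specific handler, not KeyError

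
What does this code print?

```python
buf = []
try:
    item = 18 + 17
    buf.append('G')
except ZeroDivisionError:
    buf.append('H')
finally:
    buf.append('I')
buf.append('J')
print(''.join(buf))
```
GIJ

finally runs after normal execution too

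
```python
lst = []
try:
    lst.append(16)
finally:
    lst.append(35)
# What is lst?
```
[16, 35]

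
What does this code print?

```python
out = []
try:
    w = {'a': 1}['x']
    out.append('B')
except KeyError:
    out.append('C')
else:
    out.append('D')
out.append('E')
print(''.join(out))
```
CE

else block skipped when exception is caught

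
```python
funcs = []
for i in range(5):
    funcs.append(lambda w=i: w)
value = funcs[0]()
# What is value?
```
0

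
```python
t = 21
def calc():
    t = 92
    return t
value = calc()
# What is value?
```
92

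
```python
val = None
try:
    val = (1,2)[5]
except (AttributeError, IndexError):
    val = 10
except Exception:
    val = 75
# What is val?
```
10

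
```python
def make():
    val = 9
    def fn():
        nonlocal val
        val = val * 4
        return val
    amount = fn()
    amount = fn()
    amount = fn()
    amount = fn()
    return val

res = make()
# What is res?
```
2304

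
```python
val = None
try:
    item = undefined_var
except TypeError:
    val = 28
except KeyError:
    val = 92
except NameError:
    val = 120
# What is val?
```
120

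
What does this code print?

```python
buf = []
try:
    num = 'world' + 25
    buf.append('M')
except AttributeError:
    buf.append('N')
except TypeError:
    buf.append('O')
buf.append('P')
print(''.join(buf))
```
OP

TypeError is caught by its specific handler, not AttributeError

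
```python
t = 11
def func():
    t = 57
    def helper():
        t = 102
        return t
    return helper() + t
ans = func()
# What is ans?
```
159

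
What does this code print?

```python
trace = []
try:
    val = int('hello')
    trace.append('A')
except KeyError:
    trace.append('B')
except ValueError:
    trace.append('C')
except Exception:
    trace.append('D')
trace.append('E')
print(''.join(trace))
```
CE

ValueError matches before generic Exception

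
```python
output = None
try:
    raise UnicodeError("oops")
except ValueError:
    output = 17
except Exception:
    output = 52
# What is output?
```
17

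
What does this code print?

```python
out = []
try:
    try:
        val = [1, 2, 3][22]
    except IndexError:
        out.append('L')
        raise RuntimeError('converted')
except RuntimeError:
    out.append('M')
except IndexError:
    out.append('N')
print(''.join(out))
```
LM

New RuntimeError raised, caught by outer RuntimeError handler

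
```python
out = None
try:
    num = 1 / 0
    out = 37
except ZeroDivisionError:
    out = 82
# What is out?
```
82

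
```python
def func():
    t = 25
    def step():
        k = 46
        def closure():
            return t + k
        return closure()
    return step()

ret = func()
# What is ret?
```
71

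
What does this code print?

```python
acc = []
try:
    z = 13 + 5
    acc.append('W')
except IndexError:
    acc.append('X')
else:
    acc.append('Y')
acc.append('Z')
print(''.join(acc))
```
WYZ

else block runs when no exception occurs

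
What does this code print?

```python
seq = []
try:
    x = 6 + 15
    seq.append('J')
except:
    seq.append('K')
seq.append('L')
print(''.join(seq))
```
JL

No exception, try block completes normally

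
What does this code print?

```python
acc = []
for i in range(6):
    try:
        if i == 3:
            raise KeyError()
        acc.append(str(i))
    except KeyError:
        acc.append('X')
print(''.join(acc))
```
012X45

Exception on i=3 caught, loop continues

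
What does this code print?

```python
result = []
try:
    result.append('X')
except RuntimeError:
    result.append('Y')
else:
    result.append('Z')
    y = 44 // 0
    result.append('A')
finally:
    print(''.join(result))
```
XZ

Try succeeds, else appends 'Z', ZeroDivisionError in else is uncaught, finally prints before exception propagates ('A' never appended)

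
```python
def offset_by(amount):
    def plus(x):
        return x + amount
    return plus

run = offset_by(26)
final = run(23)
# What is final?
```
49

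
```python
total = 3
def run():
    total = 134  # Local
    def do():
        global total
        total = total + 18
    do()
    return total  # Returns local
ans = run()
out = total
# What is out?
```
21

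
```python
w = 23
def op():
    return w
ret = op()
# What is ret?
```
23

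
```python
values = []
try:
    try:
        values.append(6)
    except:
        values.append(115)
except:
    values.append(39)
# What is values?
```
[6]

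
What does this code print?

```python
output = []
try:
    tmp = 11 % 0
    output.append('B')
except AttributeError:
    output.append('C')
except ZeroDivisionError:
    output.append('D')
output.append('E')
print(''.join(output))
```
DE

ZeroDivisionError is caught by its specific handler, not AttributeError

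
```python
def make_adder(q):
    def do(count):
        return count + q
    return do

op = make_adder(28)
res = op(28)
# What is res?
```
56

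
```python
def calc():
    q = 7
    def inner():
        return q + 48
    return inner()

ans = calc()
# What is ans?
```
55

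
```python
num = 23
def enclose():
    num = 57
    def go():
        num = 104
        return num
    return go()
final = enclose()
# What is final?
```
104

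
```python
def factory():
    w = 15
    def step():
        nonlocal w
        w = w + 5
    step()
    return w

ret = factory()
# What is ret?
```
20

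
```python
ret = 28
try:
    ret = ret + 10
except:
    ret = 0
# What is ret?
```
38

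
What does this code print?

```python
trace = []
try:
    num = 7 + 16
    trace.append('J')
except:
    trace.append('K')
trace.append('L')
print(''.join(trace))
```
JL

No exception, try block completes normally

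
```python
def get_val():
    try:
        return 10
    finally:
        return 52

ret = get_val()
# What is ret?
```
52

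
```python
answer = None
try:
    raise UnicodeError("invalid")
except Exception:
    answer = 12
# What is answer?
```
12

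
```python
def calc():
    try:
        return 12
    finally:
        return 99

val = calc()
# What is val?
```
99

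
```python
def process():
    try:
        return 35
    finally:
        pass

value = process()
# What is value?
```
35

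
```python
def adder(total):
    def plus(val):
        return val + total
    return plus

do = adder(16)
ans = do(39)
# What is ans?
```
55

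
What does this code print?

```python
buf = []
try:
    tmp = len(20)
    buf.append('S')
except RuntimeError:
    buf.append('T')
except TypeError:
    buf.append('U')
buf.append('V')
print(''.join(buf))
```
UV

TypeError is caught by its specific handler, not RuntimeError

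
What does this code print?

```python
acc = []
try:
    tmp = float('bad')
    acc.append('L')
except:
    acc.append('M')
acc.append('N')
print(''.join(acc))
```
MN

Exception raised in try, caught by bare except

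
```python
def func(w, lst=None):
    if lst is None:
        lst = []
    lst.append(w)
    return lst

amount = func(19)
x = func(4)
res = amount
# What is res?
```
[19]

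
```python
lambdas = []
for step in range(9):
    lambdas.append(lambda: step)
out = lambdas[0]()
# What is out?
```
8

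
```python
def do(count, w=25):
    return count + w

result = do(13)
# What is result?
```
38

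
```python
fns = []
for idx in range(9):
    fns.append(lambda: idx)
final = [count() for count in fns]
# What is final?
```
[8, 8, 8, 8, 8, 8, 8, 8, 8]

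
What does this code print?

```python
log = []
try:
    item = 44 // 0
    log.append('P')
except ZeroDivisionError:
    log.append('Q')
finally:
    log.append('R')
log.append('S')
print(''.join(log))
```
QRS

finally always runs, even after exception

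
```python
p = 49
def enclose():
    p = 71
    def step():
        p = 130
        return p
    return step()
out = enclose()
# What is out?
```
130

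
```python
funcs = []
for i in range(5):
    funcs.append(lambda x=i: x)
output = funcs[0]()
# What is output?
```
0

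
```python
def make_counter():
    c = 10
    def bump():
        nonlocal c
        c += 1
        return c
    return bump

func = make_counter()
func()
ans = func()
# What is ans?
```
12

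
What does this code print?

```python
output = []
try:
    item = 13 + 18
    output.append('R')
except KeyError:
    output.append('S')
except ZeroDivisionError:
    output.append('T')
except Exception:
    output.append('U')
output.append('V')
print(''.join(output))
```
RV

No exception, try block completes normally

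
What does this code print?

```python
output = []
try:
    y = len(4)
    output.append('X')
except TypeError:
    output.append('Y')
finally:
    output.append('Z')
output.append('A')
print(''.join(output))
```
YZA

finally always runs, even after exception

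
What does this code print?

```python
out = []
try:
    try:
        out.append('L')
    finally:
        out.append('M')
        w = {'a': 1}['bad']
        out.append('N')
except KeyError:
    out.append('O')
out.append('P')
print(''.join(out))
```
LMOP

Exception in inner finally caught by outer except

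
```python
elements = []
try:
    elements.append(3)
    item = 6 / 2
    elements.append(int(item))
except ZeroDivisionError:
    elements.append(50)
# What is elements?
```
[3, 3]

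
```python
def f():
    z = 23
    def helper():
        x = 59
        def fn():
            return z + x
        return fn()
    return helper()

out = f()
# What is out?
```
82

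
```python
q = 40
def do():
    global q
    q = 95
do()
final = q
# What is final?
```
95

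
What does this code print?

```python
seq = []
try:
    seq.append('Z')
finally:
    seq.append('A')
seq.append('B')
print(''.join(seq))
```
ZAB

try/finally without except, no exception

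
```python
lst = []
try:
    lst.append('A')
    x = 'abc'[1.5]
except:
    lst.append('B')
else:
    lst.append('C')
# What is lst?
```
['A', 'B']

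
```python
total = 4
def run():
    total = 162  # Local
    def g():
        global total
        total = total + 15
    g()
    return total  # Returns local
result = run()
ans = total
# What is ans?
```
19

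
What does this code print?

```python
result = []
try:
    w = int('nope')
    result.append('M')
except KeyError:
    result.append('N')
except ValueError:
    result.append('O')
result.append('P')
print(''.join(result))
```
OP

ValueError is caught by its specific handler, not KeyError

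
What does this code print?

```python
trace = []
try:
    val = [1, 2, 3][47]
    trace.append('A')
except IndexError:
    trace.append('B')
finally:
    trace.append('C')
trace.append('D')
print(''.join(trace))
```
BCD

finally always runs, even after exception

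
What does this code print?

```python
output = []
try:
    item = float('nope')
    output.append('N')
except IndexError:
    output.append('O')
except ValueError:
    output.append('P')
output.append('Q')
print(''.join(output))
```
PQ

ValueError is caught by its specific handler, not IndexError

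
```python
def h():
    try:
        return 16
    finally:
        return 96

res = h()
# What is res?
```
96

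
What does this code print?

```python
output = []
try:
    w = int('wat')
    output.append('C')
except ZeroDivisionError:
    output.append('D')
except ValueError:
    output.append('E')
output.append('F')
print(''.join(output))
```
EF

ValueError is caught by its specific handler, not ZeroDivisionError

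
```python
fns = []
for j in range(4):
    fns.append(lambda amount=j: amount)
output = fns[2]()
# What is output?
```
2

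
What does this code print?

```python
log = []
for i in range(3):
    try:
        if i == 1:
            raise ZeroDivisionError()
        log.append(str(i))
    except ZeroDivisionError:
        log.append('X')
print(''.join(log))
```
0X2

Exception on i=1 caught, loop continues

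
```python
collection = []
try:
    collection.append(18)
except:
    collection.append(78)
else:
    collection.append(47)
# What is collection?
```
[18, 47]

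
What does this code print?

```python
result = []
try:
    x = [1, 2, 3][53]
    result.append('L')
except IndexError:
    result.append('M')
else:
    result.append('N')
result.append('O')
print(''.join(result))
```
MO

else block skipped when exception is caught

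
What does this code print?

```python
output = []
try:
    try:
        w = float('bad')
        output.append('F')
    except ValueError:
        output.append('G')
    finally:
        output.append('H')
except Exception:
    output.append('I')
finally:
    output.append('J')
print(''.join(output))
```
GHJ

Both finally blocks run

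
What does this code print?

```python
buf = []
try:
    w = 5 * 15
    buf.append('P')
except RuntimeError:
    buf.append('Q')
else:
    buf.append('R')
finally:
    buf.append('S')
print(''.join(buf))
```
PRS

else runs before finally when no exception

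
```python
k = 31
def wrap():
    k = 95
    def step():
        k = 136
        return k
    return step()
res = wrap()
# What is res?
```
136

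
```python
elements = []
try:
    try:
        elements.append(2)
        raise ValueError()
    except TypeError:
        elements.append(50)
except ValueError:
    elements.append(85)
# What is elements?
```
[2, 85]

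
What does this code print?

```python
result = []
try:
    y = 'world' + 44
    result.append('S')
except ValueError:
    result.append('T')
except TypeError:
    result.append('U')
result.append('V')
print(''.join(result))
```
UV

TypeError is caught by its specific handler, not ValueError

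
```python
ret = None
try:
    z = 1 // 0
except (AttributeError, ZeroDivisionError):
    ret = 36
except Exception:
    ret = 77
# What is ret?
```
36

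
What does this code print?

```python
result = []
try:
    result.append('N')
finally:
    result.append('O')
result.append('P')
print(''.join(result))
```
NOP

try/finally without except, no exception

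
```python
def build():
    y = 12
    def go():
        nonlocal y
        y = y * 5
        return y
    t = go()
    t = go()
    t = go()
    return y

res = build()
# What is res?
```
1500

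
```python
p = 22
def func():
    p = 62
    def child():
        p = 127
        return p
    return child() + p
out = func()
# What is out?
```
189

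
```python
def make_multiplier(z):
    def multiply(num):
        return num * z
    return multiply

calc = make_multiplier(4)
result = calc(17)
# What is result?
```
68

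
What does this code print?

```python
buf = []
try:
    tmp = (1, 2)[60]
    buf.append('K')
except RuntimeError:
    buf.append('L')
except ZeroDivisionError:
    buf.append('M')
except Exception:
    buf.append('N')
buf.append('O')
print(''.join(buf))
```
NO

IndexError not specifically caught, falls to Exception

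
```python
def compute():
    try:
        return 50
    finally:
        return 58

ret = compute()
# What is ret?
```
58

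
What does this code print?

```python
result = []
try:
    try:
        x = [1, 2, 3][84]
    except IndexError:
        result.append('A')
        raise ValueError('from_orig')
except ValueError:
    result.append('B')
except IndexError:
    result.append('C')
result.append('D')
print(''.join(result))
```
ABD

ValueError raised and caught, original IndexError not re-raised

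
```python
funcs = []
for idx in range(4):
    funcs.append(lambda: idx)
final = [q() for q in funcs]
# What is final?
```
[3, 3, 3, 3]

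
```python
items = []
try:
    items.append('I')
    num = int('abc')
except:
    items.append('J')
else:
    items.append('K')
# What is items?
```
['I', 'J']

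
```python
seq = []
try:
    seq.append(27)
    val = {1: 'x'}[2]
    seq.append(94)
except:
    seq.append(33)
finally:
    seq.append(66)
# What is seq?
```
[27, 33, 66]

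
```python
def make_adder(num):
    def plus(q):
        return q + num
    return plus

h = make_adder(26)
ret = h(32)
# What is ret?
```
58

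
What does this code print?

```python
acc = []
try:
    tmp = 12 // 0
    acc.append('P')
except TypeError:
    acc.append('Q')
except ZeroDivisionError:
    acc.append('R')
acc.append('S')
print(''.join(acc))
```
RS

ZeroDivisionError is caught by its specific handler, not TypeError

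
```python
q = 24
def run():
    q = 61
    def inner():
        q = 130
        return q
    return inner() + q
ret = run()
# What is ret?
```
191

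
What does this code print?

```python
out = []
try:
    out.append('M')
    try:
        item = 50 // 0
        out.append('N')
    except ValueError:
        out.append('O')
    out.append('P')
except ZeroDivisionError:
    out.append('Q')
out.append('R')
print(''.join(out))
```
MQR

Inner handler doesn't match, propagates to outer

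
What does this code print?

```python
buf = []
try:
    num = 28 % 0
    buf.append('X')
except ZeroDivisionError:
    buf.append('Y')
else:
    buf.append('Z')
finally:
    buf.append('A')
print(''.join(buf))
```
YA

Exception: except runs, else skipped, finally runs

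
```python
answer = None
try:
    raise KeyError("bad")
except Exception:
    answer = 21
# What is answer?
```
21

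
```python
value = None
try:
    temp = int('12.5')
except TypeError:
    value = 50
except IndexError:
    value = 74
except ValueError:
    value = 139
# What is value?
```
139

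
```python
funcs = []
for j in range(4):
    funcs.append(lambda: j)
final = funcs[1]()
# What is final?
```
3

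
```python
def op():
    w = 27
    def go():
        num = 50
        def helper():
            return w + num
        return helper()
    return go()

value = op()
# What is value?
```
77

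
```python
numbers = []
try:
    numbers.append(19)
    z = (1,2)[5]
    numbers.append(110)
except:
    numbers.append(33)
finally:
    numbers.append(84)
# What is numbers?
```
[19, 33, 84]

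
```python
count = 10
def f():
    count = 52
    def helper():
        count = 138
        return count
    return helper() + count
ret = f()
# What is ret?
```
190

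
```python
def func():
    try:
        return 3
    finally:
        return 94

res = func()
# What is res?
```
94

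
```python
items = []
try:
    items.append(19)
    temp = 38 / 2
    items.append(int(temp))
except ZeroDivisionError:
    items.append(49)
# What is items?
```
[19, 19]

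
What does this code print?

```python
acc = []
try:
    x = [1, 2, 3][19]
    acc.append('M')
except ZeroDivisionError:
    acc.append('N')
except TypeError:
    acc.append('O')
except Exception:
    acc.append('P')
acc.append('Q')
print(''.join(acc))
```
PQ

IndexError not specifically caught, falls to Exception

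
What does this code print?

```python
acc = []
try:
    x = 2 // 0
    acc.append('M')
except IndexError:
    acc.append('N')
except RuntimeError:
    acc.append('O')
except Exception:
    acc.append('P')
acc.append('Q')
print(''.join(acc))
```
PQ

ZeroDivisionError not specifically caught, falls to Exception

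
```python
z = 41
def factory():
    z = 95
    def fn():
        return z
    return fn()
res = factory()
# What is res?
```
95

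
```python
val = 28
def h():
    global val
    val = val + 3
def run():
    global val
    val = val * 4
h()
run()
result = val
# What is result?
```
124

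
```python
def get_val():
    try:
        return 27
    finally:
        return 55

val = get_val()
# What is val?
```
55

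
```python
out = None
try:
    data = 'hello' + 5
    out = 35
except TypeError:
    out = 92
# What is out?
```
92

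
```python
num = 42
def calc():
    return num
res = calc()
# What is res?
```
42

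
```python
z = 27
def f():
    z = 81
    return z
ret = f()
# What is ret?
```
81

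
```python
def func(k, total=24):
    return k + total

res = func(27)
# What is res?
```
51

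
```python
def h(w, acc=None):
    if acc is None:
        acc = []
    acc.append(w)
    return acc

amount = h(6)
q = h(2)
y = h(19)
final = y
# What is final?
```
[19]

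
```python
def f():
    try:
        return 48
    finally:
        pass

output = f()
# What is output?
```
48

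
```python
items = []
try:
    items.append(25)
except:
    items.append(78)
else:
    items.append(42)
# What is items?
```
[25, 42]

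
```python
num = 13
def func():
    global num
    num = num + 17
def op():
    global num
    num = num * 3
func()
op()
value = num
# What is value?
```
90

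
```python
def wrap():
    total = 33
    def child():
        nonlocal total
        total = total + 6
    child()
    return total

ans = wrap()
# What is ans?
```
39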